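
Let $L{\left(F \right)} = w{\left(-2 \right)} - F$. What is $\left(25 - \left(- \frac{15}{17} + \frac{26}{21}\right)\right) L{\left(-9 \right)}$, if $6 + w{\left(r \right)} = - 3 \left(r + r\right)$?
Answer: $\frac{43990}{119} \approx 369.66$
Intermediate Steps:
$w{\left(r \right)} = -6 - 6 r$ ($w{\left(r \right)} = -6 - 3 \left(r + r\right) = -6 - 3 \cdot 2 r = -6 - 6 r$)
$L{\left(F \right)} = 6 - F$ ($L{\left(F \right)} = \left(-6 - -12\right) - F = \left(-6 + 12\right) - F = 6 - F$)
$\left(25 - \left(- \frac{15}{17} + \frac{26}{21}\right)\right) L{\left(-9 \right)} = \left(25 - \left(- \frac{15}{17} + \frac{26}{21}\right)\right) \left(6 - -9\right) = \left(25 - \frac{127}{357}\right) \left(6 + 9\right) = \left(25 + \left(\frac{15}{17} - \frac{26}{21}\right)\right) 15 = \left(25 - \frac{127}{357}\right) 15 = \frac{8798}{357} \cdot 15 = \frac{43990}{119}$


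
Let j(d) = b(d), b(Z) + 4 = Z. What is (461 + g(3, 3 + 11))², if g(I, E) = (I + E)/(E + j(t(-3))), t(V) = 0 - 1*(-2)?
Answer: 30791401/144 ≈ 2.1383e+5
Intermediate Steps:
t(V) = 2 (t(V) = 0 + 2 = 2)
b(Z) = -4 + Z
j(d) = -4 + d
g(I, E) = (E + I)/(-2 + E) (g(I, E) = (I + E)/(E + (-4 + 2)) = (E + I)/(E - 2) = (E + I)/(-2 + E))
(461 + g(3, 3 + 11))² = (461 + ((3 + 11) + 3)/(-2 + (3 + 11)))² = (461 + (14 + 3)/(-2 + 14))² = (461 + 17/12)² = (5549/12)² = 30791401/144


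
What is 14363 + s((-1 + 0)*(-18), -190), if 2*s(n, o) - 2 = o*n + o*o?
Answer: 30704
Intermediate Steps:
s(n, o) = 1 + o**2/2 + n*o/2 (s(n, o) = 1 + (o*n + o*o)/2 = 1 + (n*o + o**2)/2 = 1 + (o**2 + n*o)/2 = 1 + (o**2/2 + n*o/2) = 1 + o**2/2 + n*o/2)
14363 + s((-1 + 0)*(-18), -190) = 14363 + (1 + (1/2)*(-190)**2 + (1/2)*((-1 + 0)*(-18))*(-190)) = 14363 + (1 + (1/2)*36100 + (1/2)*(-1*(-18))*(-190)) = 14363 + (1 + 18050 + (1/2)*18*(-190)) = 14363 + (1 + 18050 - 1710) = 14363 + 16341 = 30704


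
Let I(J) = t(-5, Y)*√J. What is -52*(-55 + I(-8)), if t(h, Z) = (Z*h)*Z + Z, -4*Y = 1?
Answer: 2860 + 117*I*√2/2 ≈ 2860.0 + 82.731*I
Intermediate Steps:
Y = -¼ (Y = -¼*1 = -¼ ≈ -0.25000)
t(h, Z) = Z + h*Z² (t(h, Z) = h*Z² + Z = Z + h*Z²)
I(J) = -9*√J/16 (I(J) = (-(1 - ¼*(-5))/4)*√J = (-(1 + 5/4)/4)*√J = (-¼*9/4)*√J = -9*√J/16)
-52*(-55 + I(-8)) = -52*(-55 - 9*I*√2/8) = 2860 + 117*I*√2/2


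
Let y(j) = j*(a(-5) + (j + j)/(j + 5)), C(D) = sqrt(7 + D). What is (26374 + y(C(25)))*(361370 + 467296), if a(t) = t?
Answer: 152721486468/7 + 96125256*sqrt(2)/7 ≈ 2.1837e+10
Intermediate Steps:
y(j) = j*(-5 + 2*j/(5 + j)) (y(j) = j*(-5 + (j + j)/(j + 5)) = j*(-5 + (2*j)/(5 + j)) = j*(-5 + 2*j/(5 + j)))
(26374 + y(C(25)))*(361370 + 467296) = (26374 + sqrt(7 + 25)*(-25 - 3*sqrt(7 + 25))/(5 + sqrt(7 + 25)))*(361370 + 467296) = (26374 + sqrt(32)*(-25 - 12*sqrt(2))/(5 + sqrt(32)))*828666 = (26374 + (4*sqrt(2))*(-25 - 12*sqrt(2))/(5 + 4*sqrt(2)))*828666 = (26374 + 4*sqrt(2)*(-25 - 12*sqrt(2))/(5 + 4*sqrt(2)))*828666 = 21855237084 + 3314664*sqrt(2)*(-25 - 12*sqrt(2))/(5 + 4*sqrt(2))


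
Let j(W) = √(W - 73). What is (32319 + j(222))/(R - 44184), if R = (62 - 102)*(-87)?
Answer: -10773/13568 - √149/40704 ≈ -0.79430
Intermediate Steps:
j(W) = √(-73 + W)
R = 3480 (R = -40*(-87) = 3480)
(32319 + j(222))/(R - 44184) = (32319 + √(-73 + 222))/(3480 - 44184) = (32319 + √149)/(-40704) = (32319 + √149)*(-1/40704) = -10773/13568 - √149/40704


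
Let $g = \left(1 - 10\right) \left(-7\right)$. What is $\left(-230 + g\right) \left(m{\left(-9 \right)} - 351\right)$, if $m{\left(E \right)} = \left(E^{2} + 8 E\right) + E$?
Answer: $58617$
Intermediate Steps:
$g = 63$ ($g = \left(-9\right) \left(-7\right) = 63$)
$m{\left(E \right)} = E^{2} + 9 E$
$\left(-230 + g\right) \left(m{\left(-9 \right)} - 351\right) = \left(-230 + 63\right) \left(- 9 \left(9 - 9\right) - 351\right) = - 167 \left(\left(-9\right) 0 - 351\right) = - 167 \left(0 - 351\right) = \left(-167\right) \left(-351\right) = 58617$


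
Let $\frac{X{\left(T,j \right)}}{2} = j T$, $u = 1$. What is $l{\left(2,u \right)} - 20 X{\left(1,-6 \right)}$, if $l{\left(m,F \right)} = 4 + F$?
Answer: $245$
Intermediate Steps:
$X{\left(T,j \right)} = 2 T j$ ($X{\left(T,j \right)} = 2 j T = 2 T j$)
$l{\left(2,u \right)} - 20 X{\left(1,-6 \right)} = \left(4 + 1\right) - 20 \cdot 2 \cdot 1 \left(-6\right) = 5 - -240 = 5 + 240 = 245$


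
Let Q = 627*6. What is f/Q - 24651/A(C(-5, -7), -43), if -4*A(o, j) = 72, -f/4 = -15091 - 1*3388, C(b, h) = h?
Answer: 5225975/3762 ≈ 1389.1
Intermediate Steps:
f = 73916 (f = -4*(-15091 - 1*3388) = -4*(-15091 - 3388) = -4*(-18479) = 73916)
Q = 3762
A(o, j) = -18 (A(o, j) = -¼*72 = -18)
f/Q - 24651/A(C(-5, -7), -43) = 73916/3762 - 24651/(-18) = 73916*(1/3762) - 24651*(-1/18) = 36958/1881 + 2739/2 = 5225975/3762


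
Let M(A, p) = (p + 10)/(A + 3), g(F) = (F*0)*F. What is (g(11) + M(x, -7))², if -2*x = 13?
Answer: 36/49 ≈ 0.73469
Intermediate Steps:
x = -13/2 (x = -½*13 = -13/2 ≈ -6.5000)
g(F) = 0 (g(F) = 0*F = 0)
M(A, p) = (10 + p)/(3 + A)
(g(11) + M(x, -7))² = (0 + (10 - 7)/(3 - 13/2))² = (0 + 3/(-7/2))² = (0 - 2/7*3)² = (0 - 6/7)² = (-6/7)² = 36/49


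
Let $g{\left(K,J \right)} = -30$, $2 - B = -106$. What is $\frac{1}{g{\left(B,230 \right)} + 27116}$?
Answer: $\frac{1}{27086} \approx 3.6919 \cdot 10^{-5}$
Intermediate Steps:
$B = 108$ ($B = 2 - -106 = 2 + 106 = 108$)
$\frac{1}{g{\left(B,230 \right)} + 27116} = \frac{1}{-30 + 27116} = \frac{1}{27086}$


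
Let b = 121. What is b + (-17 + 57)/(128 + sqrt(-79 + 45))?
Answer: 995849/8209 - 20*I*sqrt(34)/8209 ≈ 121.31 - 0.014206*I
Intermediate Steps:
b + (-17 + 57)/(128 + sqrt(-79 + 45)) = 121 + (-17 + 57)/(128 + sqrt(-79 + 45)) = 121 + 40/(128 + sqrt(-34)) = 121 + 40/(128 + I*sqrt(34))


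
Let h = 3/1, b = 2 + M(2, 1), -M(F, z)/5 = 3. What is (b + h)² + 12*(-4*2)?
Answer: 4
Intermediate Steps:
M(F, z) = -15 (M(F, z) = -5*3 = -15)
b = -13 (b = 2 - 15 = -13)
h = 3 (h = 3*1 = 3)
(b + h)² + 12*(-4*2) = (-13 + 3)² + 12*(-4*2) = (-10)² + 12*(-8) = 100 - 96 = 4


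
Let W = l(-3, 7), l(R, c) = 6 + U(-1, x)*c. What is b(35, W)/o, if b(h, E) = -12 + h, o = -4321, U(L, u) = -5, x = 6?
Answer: -23/4321 ≈ -0.0053228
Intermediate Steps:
l(R, c) = 6 - 5*c
W = -29 (W = 6 - 5*7 = 6 - 35 = -29)
b(35, W)/o = (-12 + 35)/(-4321) = 23*(-1/4321) = -23/4321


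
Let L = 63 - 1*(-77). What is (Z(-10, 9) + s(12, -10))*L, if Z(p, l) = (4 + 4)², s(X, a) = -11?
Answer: 7420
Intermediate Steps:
Z(p, l) = 64 (Z(p, l) = 8² = 64)
L = 140 (L = 63 + 77 = 140)
(Z(-10, 9) + s(12, -10))*L = (64 - 11)*140 = 53*140 = 7420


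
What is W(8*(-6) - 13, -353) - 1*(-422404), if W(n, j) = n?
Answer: 422343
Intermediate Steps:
W(8*(-6) - 13, -353) - 1*(-422404) = (8*(-6) - 13) - 1*(-422404) = (-48 - 13) + 422404 = -61 + 422404 = 422343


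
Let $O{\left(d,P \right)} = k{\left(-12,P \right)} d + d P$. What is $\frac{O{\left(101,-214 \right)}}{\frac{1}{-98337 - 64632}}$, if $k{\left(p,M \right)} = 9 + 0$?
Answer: $3374273145$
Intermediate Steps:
$k{\left(p,M \right)} = 9$
$O{\left(d,P \right)} = 9 d + P d$ ($O{\left(d,P \right)} = 9 d + d P = 9 d + P d$)
$\frac{O{\left(101,-214 \right)}}{\frac{1}{-98337 - 64632}} = \frac{101 \left(9 - 214\right)}{\frac{1}{-98337 - 64632}} = \frac{101 \left(-205\right)}{\frac{1}{-162969}} = - \frac{20705}{- \frac{1}{162969}} = \left(-20705\right) \left(-162969\right) = 3374273145$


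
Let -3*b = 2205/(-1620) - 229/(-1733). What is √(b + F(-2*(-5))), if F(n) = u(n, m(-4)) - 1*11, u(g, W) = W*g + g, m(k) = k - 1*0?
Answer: I*√39497068149/31194 ≈ 6.3711*I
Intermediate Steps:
m(k) = k (m(k) = k + 0 = k)
u(g, W) = g + W*g
F(n) = -11 - 3*n (F(n) = n*(1 - 4) - 1*11 = n*(-3) - 11 = -3*n - 11 = -11 - 3*n)
b = 76673/187164 (b = -(2205/(-1620) - 229/(-1733))/3 = -(2205*(-1/1620) - 229*(-1/1733))/3 = -(-49/36 + 229/1733)/3 = -⅓*(-76673/62388) = 76673/187164 ≈ 0.40966)
√(b + F(-2*(-5))) = √(76673/187164 + (-11 - (-6)*(-5))) = √(76673/187164 + (-11 - 3*10)) = √(76673/187164 + (-11 - 30)) = √(76673/187164 - 41) = √(-7597051/187164) = I*√39497068149/31194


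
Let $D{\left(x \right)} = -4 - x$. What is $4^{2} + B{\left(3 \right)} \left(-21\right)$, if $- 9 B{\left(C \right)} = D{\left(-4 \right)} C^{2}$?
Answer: $16$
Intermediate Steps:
$B{\left(C \right)} = 0$ ($B{\left(C \right)} = - \frac{\left(-4 - -4\right) C^{2}}{9} = - \frac{\left(-4 + 4\right) C^{2}}{9} = - \frac{0 C^{2}}{9} = \left(- \frac{1}{9}\right) 0 = 0$)
$4^{2} + B{\left(3 \right)} \left(-21\right) = 4^{2} + 0 \left(-21\right) = 16 + 0 = 16$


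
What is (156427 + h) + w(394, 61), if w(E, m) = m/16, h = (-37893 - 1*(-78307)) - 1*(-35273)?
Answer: 3713885/16 ≈ 2.3212e+5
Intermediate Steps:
h = 75687 (h = (-37893 + 78307) + 35273 = 40414 + 35273 = 75687)
w(E, m) = m/16 (w(E, m) = m*(1/16) = m/16)
(156427 + h) + w(394, 61) = (156427 + 75687) + (1/16)*61 = 232114 + 61/16 = 3713885/16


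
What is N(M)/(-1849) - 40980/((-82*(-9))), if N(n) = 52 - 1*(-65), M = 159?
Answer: -12643061/227427 ≈ -55.592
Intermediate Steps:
N(n) = 117 (N(n) = 52 + 65 = 117)
N(M)/(-1849) - 40980/((-82*(-9))) = 117/(-1849) - 40980/((-82*(-9))) = 117*(-1/1849) - 40980/738 = -117/1849 - 40980*1/738 = -117/1849 - 6830/123 = -12643061/227427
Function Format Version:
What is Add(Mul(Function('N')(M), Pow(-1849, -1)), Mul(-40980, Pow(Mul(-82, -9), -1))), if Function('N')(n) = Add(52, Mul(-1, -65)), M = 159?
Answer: Rational(-12643061, 227427) ≈ -55.592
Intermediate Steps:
Function('N')(n) = 117 (Function('N')(n) = Add(52, 65) = 117)
Add(Mul(Function('N')(M), Pow(-1849, -1)), Mul(-40980, Pow(Mul(-82, -9), -1))) = Add(Mul(117, Pow(-1849, -1)), Mul(-40980, Pow(Mul(-82, -9), -1))) = Add(Mul(117, Rational(-1, 1849)), Mul(-40980, Pow(738, -1))) = Add(Rational(-117, 1849), Mul(-40980, Rational(1, 738))) = Add(Rational(-117, 1849), Rational(-6830, 123)) = Rational(-12643061, 227427)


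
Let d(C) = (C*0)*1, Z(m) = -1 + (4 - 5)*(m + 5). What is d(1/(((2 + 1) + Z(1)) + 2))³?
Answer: 0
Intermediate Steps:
Z(m) = -6 - m (Z(m) = -1 - (5 + m) = -1 + (-5 - m) = -6 - m)
d(C) = 0 (d(C) = 0*1 = 0)
d(1/(((2 + 1) + Z(1)) + 2))³ = 0³ = 0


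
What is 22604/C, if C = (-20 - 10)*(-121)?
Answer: 11302/1815 ≈ 6.2270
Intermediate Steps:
C = 3630 (C = -30*(-121) = 3630)
22604/C = 22604/3630 = 22604*(1/3630) = 11302/1815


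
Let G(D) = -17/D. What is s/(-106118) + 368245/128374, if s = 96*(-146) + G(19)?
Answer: 194164931836/64708262627 ≈ 3.0006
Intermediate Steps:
s = -266321/19 (s = 96*(-146) - 17/19 = -14016 - 17*1/19 = -14016 - 17/19 = -266321/19 ≈ -14017.)
s/(-106118) + 368245/128374 = -266321/19/(-106118) + 368245/128374 = -266321/19*(-1/106118) + 368245*(1/128374) = 266321/2016242 + 368245/128374 = 194164931836/64708262627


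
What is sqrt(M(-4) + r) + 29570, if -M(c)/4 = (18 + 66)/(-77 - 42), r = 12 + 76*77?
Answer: 29570 + 2*sqrt(423878)/17 ≈ 29647.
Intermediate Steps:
r = 5864 (r = 12 + 5852 = 5864)
M(c) = 48/17 (M(c) = -4*(18 + 66)/(-77 - 42) = -336/(-119) = -336*(-1)/119 = -4*(-12/17) = 48/17)
sqrt(M(-4) + r) + 29570 = sqrt(48/17 + 5864) + 29570 = sqrt(99736/17) + 29570 = 2*sqrt(423878)/17 + 29570 = 29570 + 2*sqrt(423878)/17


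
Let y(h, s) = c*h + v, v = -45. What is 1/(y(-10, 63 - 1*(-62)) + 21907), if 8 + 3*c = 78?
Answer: 3/64886 ≈ 4.6235e-5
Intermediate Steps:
c = 70/3 (c = -8/3 + (⅓)*78 = -8/3 + 26 = 70/3 ≈ 23.333)
y(h, s) = -45 + 70*h/3 (y(h, s) = 70*h/3 - 45 = -45 + 70*h/3)
1/(y(-10, 63 - 1*(-62)) + 21907) = 1/((-45 + (70/3)*(-10)) + 21907) = 1/((-45 - 700/3) + 21907) = 1/(-835/3 + 21907) = 1/(64886/3) = 3/64886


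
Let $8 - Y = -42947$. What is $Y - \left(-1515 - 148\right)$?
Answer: $44618$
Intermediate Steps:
$Y = 42955$ ($Y = 8 - -42947 = 8 + 42947 = 42955$)
$Y - \left(-1515 - 148\right) = 42955 - \left(-1515 - 148\right) = 42955 - -1663 = 42955 + 1663 = 44618$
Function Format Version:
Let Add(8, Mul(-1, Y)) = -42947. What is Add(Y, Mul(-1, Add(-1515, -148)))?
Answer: 44618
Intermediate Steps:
Y = 42955 (Y = Add(8, Mul(-1, -42947)) = Add(8, 42947) = 42955)
Add(Y, Mul(-1, Add(-1515, -148))) = Add(42955, Mul(-1, Add(-1515, -148))) = Add(42955, Mul(-1, -1663)) = Add(42955, 1663) = 44618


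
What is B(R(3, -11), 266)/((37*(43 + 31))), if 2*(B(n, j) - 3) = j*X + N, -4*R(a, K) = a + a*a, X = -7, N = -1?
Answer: -1857/5476 ≈ -0.33912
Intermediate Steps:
R(a, K) = -a/4 - a**2/4 (R(a, K) = -(a + a*a)/4 = -(a + a**2)/4 = -a/4 - a**2/4)
B(n, j) = 5/2 - 7*j/2 (B(n, j) = 3 + (j*(-7) - 1)/2 = 3 + (-7*j - 1)/2 = 3 + (-1 - 7*j)/2 = 3 + (-1/2 - 7*j/2) = 5/2 - 7*j/2)
B(R(3, -11), 266)/((37*(43 + 31))) = (5/2 - 7/2*266)/((37*(43 + 31))) = (5/2 - 931)/((37*74)) = -1857/2/2738 = -1857/2*1/2738 = -1857/5476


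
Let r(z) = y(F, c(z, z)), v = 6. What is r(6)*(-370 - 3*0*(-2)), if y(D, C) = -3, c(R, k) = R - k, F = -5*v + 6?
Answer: 1110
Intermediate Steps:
F = -24 (F = -5*6 + 6 = -30 + 6 = -24)
r(z) = -3
r(6)*(-370 - 3*0*(-2)) = -3*(-370 - 3*0*(-2)) = -3*(-370 + 0*(-2)) = -3*(-370 + 0) = -3*(-370) = 1110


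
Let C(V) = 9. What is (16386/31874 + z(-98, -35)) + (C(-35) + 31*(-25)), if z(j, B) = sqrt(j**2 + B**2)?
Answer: -12199549/15937 + 7*sqrt(221) ≈ -661.42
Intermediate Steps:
z(j, B) = sqrt(B**2 + j**2)
(16386/31874 + z(-98, -35)) + (C(-35) + 31*(-25)) = (16386/31874 + sqrt((-35)**2 + (-98)**2)) + (9 + 31*(-25)) = (16386*(1/31874) + sqrt(1225 + 9604)) + (9 - 775) = (8193/15937 + sqrt(10829)) - 766 = (8193/15937 + 7*sqrt(221)) - 766 = -12199549/15937 + 7*sqrt(221)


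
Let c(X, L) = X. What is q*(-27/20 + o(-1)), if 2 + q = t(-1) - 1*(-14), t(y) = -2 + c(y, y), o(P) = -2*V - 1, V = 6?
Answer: -2583/20 ≈ -129.15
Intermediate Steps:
o(P) = -13 (o(P) = -2*6 - 1 = -12 - 1 = -13)
t(y) = -2 + y
q = 9 (q = -2 + ((-2 - 1) - 1*(-14)) = -2 + (-3 + 14) = -2 + 11 = 9)
q*(-27/20 + o(-1)) = 9*(-27/20 - 13) = 9*(-287/20) = -2583/20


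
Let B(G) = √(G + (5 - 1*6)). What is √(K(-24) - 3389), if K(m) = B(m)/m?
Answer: √(-488016 - 30*I)/12 ≈ 0.0017893 - 58.215*I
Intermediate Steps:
B(G) = √(-1 + G) (B(G) = √(G + (5 - 6)) = √(G - 1) = √(-1 + G))
K(m) = √(-1 + m)/m
√(K(-24) - 3389) = √(√(-1 - 24)/(-24) - 3389) = √(-5*I/24 - 3389) = √(-3389 - 5*I/24)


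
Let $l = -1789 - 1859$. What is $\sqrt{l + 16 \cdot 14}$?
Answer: $4 i \sqrt{214} \approx 58.515 i$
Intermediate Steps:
$l = -3648$ ($l = -1789 - 1859 = -3648$)
$\sqrt{l + 16 \cdot 14} = \sqrt{-3648 + 16 \cdot 14} = \sqrt{-3648 + 224} = \sqrt{-3424} = 4 i \sqrt{214}$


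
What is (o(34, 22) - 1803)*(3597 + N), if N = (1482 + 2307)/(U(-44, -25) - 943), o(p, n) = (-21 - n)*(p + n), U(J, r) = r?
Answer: -14646308577/968 ≈ -1.5130e+7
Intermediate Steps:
o(p, n) = (-21 - n)*(n + p)
N = -3789/968 (N = (1482 + 2307)/(-25 - 943) = 3789/(-968) = 3789*(-1/968) = -3789/968 ≈ -3.9143)
(o(34, 22) - 1803)*(3597 + N) = ((-1*22² - 21*22 - 21*34 - 1*22*34) - 1803)*(3597 - 3789/968) = ((-1*484 - 462 - 714 - 748) - 1803)*(3478107/968) = ((-484 - 462 - 714 - 748) - 1803)*(3478107/968) = (-2408 - 1803)*(3478107/968) = -4211*3478107/968 = -14646308577/968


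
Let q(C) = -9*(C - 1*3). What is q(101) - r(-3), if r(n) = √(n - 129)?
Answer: -882 - 2*I*√33 ≈ -882.0 - 11.489*I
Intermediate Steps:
r(n) = √(-129 + n)
q(C) = 27 - 9*C (q(C) = -9*(C - 3) = -9*(-3 + C) = 27 - 9*C)
q(101) - r(-3) = (27 - 9*101) - √(-129 - 3) = (27 - 909) - √(-132) = -882 - 2*I*√33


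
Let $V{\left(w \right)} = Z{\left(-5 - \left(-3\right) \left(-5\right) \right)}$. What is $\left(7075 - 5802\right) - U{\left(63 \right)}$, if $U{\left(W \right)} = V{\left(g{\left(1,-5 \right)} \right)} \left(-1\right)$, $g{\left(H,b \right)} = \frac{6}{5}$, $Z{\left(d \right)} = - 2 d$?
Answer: $1313$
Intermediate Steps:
$g{\left(H,b \right)} = \frac{6}{5}$ ($g{\left(H,b \right)} = 6 \cdot \frac{1}{5} = \frac{6}{5}$)
$V{\left(w \right)} = 40$ ($V{\left(w \right)} = - 2 \left(-5 - \left(-3\right) \left(-5\right)\right) = - 2 \left(-5 - 15\right) = \left(-2\right) \left(-20\right) = 40$)
$U{\left(W \right)} = -40$ ($U{\left(W \right)} = 40 \left(-1\right) = -40$)
$\left(7075 - 5802\right) - U{\left(63 \right)} = \left(7075 - 5802\right) - -40 = 1273 + 40 = 1313$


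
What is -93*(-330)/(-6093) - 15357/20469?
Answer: -26731993/4619171 ≈ -5.7872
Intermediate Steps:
-93*(-330)/(-6093) - 15357/20469 = 30690*(-1/6093) - 15357*1/20469 = -3410/677 - 5119/6823 = -26731993/4619171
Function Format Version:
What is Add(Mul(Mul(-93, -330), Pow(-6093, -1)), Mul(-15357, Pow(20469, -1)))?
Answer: Rational(-26731993, 4619171) ≈ -5.7872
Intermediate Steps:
Add(Mul(Mul(-93, -330), Pow(-6093, -1)), Mul(-15357, Pow(20469, -1))) = Add(Mul(30690, Rational(-1, 6093)), Mul(-15357, Rational(1, 20469))) = Add(Rational(-3410, 677), Rational(-5119, 6823)) = Rational(-26731993, 4619171)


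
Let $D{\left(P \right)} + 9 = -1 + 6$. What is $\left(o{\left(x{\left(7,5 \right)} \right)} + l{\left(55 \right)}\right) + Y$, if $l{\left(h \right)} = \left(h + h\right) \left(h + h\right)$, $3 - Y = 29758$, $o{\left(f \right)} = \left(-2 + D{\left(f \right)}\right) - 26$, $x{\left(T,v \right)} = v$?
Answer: $-17687$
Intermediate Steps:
$D{\left(P \right)} = -4$ ($D{\left(P \right)} = -9 + \left(-1 + 6\right) = -9 + 5 = -4$)
$o{\left(f \right)} = -32$ ($o{\left(f \right)} = \left(-2 - 4\right) - 26 = -6 - 26 = -32$)
$Y = -29755$ ($Y = 3 - 29758 = -29755$)
$l{\left(h \right)} = 4 h^{2}$ ($l{\left(h \right)} = 2 h 2 h = 4 h^{2}$)
$\left(o{\left(x{\left(7,5 \right)} \right)} + l{\left(55 \right)}\right) + Y = \left(-32 + 4 \cdot 55^{2}\right) - 29755 = \left(-32 + 4 \cdot 3025\right) - 29755 = \left(-32 + 12100\right) - 29755 = 12068 - 29755 = -17687$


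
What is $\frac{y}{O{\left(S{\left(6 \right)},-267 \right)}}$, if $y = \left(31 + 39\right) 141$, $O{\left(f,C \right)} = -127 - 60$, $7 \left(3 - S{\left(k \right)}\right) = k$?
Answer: $- \frac{9870}{187} \approx -52.781$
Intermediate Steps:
$S{\left(k \right)} = 3 - \frac{k}{7}$
$O{\left(f,C \right)} = -187$ ($O{\left(f,C \right)} = -127 - 60 = -187$)
$y = 9870$ ($y = 70 \cdot 141 = 9870$)
$\frac{y}{O{\left(S{\left(6 \right)},-267 \right)}} = \frac{9870}{-187} = 9870 \left(- \frac{1}{187}\right) = - \frac{9870}{187}$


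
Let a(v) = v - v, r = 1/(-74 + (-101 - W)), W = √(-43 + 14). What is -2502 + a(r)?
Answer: -2502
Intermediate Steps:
W = I*√29 (W = √(-29) = I*√29 ≈ 5.3852*I)
r = 1/(-175 - I*√29) (r = 1/(-74 + (-101 - I*√29)) = 1/(-175 - I*√29) ≈ -0.0057089 + 0.00017568*I)
a(v) = 0
-2502 + a(r) = -2502 + 0 = -2502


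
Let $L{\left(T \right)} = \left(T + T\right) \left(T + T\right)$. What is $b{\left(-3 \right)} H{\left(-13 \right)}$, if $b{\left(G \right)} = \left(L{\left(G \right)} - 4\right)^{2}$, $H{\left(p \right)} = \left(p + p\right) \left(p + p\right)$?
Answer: $692224$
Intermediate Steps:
$H{\left(p \right)} = 4 p^{2}$ ($H{\left(p \right)} = 2 p 2 p = 4 p^{2}$)
$L{\left(T \right)} = 4 T^{2}$ ($L{\left(T \right)} = 2 T 2 T = 4 T^{2}$)
$b{\left(G \right)} = \left(-4 + 4 G^{2}\right)^{2}$ ($b{\left(G \right)} = \left(4 G^{2} - 4\right)^{2} = \left(-4 + 4 G^{2}\right)^{2}$)
$b{\left(-3 \right)} H{\left(-13 \right)} = 16 \left(-1 + \left(-3\right)^{2}\right)^{2} \cdot 4 \left(-13\right)^{2} = 16 \left(-1 + 9\right)^{2} \cdot 4 \cdot 169 = 16 \cdot 8^{2} \cdot 676 = 16 \cdot 64 \cdot 676 = 1024 \cdot 676 = 692224$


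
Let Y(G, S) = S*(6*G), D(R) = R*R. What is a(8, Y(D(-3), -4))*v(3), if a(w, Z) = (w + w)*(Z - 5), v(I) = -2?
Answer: 7072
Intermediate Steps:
D(R) = R²
Y(G, S) = 6*G*S
a(w, Z) = 2*w*(-5 + Z) (a(w, Z) = (2*w)*(-5 + Z) = 2*w*(-5 + Z))
a(8, Y(D(-3), -4))*v(3) = (2*8*(-5 + 6*(-3)²*(-4)))*(-2) = (2*8*(-5 + 6*9*(-4)))*(-2) = (2*8*(-5 - 216))*(-2) = (2*8*(-221))*(-2) = -3536*(-2) = 7072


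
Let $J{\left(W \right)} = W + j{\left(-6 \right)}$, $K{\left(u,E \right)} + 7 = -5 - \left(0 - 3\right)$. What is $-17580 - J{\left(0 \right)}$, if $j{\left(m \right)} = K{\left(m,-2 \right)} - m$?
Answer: $-17577$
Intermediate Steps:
$K{\left(u,E \right)} = -9$ ($K{\left(u,E \right)} = -7 - 2 = -9$)
$j{\left(m \right)} = -9 - m$
$J{\left(W \right)} = -3 + W$ ($J{\left(W \right)} = W - 3 = -3 + W$)
$-17580 - J{\left(0 \right)} = -17580 - \left(-3 + 0\right) = -17580 - -3 = -17580 + 3 = -17577$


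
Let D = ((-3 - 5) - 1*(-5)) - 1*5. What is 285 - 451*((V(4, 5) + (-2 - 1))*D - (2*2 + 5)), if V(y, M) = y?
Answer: 7952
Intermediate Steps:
D = -8 (D = (-8 + 5) - 5 = -3 - 5 = -8)
285 - 451*((V(4, 5) + (-2 - 1))*D - (2*2 + 5)) = 285 - 451*((4 + (-2 - 1))*(-8) - (2*2 + 5)) = 285 - 451*((4 - 3)*(-8) - (4 + 5)) = 285 - 451*(1*(-8) - 1*9) = 285 - 451*(-8 - 9) = 285 - 451*(-17) = 285 + 7667 = 7952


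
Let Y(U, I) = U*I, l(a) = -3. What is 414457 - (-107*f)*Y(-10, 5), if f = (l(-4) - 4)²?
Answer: 152307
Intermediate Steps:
Y(U, I) = I*U
f = 49 (f = (-3 - 4)² = (-7)² = 49)
414457 - (-107*f)*Y(-10, 5) = 414457 - (-107*49)*5*(-10) = 414457 - (-5243)*(-50) = 414457 - 1*262150 = 414457 - 262150 = 152307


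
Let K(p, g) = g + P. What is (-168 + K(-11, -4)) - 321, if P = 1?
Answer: -492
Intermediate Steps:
K(p, g) = 1 + g (K(p, g) = g + 1 = 1 + g)
(-168 + K(-11, -4)) - 321 = (-168 + (1 - 4)) - 321 = (-168 - 3) - 321 = -171 - 321 = -492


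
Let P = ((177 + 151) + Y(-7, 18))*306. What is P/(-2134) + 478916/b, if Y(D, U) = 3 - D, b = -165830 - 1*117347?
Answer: -15155218750/302149859 ≈ -50.158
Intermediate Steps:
b = -283177 (b = -165830 - 117347 = -283177)
P = 103428 (P = ((177 + 151) + (3 - 1*(-7)))*306 = (328 + (3 + 7))*306 = (328 + 10)*306 = 338*306 = 103428)
P/(-2134) + 478916/b = 103428/(-2134) + 478916/(-283177) = 103428*(-1/2134) + 478916*(-1/283177) = -51714/1067 - 478916/283177 = -15155218750/302149859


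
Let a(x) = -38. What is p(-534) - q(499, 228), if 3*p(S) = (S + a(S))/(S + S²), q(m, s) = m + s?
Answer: -23875429/32841 ≈ -727.00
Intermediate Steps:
p(S) = (-38 + S)/(3*(S + S²)) (p(S) = ((S - 38)/(S + S²))/3 = ((-38 + S)/(S + S²))/3 = (-38 + S)/(3*(S + S²)))
p(-534) - q(499, 228) = (⅓)*(-38 - 534)/(-534*(1 - 534)) - (499 + 228) = (⅓)*(-1/534)*(-572)/(-533) - 1*727 = (⅓)*(-1/534)*(-1/533)*(-572) - 727 = -22/32841 - 727 = -23875429/32841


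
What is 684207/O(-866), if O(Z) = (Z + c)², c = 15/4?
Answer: 10947312/11895601 ≈ 0.92028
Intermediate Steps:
c = 15/4 (c = 15*(¼) = 15/4 ≈ 3.7500)
O(Z) = (15/4 + Z)² (O(Z) = (Z + 15/4)² = (15/4 + Z)²)
684207/O(-866) = 684207/(((15 + 4*(-866))²/16)) = 684207/(((15 - 3464)²/16)) = 684207/(((1/16)*(-3449)²)) = 684207/(((1/16)*11895601)) = 684207/(11895601/16) = 684207*(16/11895601) = 10947312/11895601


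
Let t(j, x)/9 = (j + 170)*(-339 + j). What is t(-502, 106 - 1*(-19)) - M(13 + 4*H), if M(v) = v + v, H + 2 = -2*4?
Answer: 2512962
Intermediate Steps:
H = -10 (H = -2 - 2*4 = -2 - 8 = -10)
t(j, x) = 9*(-339 + j)*(170 + j) (t(j, x) = 9*((j + 170)*(-339 + j)) = 9*((170 + j)*(-339 + j)) = 9*((-339 + j)*(170 + j)) = 9*(-339 + j)*(170 + j))
M(v) = 2*v
t(-502, 106 - 1*(-19)) - M(13 + 4*H) = (-518670 - 1521*(-502) + 9*(-502)²) - 2*(13 + 4*(-10)) = (-518670 + 763542 + 9*252004) - 2*(13 - 40) = (-518670 + 763542 + 2268036) - 2*(-27) = 2512908 - 1*(-54) = 2512908 + 54 = 2512962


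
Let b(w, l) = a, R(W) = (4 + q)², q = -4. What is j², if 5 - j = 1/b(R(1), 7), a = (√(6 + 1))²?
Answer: 1156/49 ≈ 23.592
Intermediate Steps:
R(W) = 0 (R(W) = (4 - 4)² = 0² = 0)
a = 7 (a = (√7)² = 7)
b(w, l) = 7
j = 34/7 (j = 5 - 1/7 = 5 - 1*⅐ = 5 - ⅐ = 34/7 ≈ 4.8571)
j² = (34/7)² = 1156/49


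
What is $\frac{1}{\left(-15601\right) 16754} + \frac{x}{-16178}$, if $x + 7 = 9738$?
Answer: $- \frac{635870140938}{1057147988353} \approx -0.6015$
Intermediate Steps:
$x = 9731$ ($x = -7 + 9738 = 9731$)
$\frac{1}{\left(-15601\right) 16754} + \frac{x}{-16178} = \frac{1}{\left(-15601\right) 16754} + \frac{9731}{-16178} = \left(- \frac{1}{15601}\right) \frac{1}{16754} + 9731 \left(- \frac{1}{16178}\right) = - \frac{1}{261379154} - \frac{9731}{16178} = - \frac{635870140938}{1057147988353}$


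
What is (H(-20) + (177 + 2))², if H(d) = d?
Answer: 25281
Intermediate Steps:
(H(-20) + (177 + 2))² = (-20 + (177 + 2))² = (-20 + 179)² = 159² = 25281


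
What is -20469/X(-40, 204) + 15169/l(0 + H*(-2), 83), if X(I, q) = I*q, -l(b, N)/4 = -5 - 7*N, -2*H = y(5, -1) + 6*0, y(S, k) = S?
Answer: 7156599/796960 ≈ 8.9799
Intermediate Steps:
H = -5/2 (H = -(5 + 6*0)/2 = -(5 + 0)/2 = -½*5 = -5/2 ≈ -2.5000)
l(b, N) = 20 + 28*N (l(b, N) = -4*(-5 - 7*N) = 20 + 28*N)
-20469/X(-40, 204) + 15169/l(0 + H*(-2), 83) = -20469/((-40*204)) + 15169/(20 + 28*83) = -20469/(-8160) + 15169/(20 + 2324) = -20469*(-1/8160) + 15169/2344 = 6823/2720 + 15169*(1/2344) = 6823/2720 + 15169/2344 = 7156599/796960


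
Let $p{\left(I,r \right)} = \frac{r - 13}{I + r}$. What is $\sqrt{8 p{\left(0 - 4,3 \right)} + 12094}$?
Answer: $\sqrt{12174} \approx 110.34$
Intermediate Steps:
$p{\left(I,r \right)} = \frac{-13 + r}{I + r}$
$\sqrt{8 p{\left(0 - 4,3 \right)} + 12094} = \sqrt{8 \frac{-13 + 3}{\left(0 - 4\right) + 3} + 12094} = \sqrt{8 \frac{1}{\left(0 - 4\right) + 3} \left(-10\right) + 12094} = \sqrt{8 \frac{1}{-4 + 3} \left(-10\right) + 12094} = \sqrt{8 \frac{1}{-1} \left(-10\right) + 12094} = \sqrt{8 \left(\left(-1\right) \left(-10\right)\right) + 12094} = \sqrt{8 \cdot 10 + 12094} = \sqrt{80 + 12094} = \sqrt{12174}$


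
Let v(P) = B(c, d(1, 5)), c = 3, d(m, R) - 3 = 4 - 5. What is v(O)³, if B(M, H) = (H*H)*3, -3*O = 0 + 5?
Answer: 1728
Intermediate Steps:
d(m, R) = 2 (d(m, R) = 3 + (4 - 5) = 3 - 1 = 2)
O = -5/3 (O = -(0 + 5)/3 = -⅓*5 = -5/3 ≈ -1.6667)
B(M, H) = 3*H² (B(M, H) = H²*3 = 3*H²)
v(P) = 12 (v(P) = 3*2² = 3*4 = 12)
v(O)³ = 12³ = 1728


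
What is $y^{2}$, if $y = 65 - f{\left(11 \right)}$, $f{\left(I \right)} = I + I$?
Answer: $1849$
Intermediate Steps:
$f{\left(I \right)} = 2 I$
$y = 43$ ($y = 65 - 2 \cdot 11 = 65 - 22 = 43$)
$y^{2} = 43^{2} = 1849$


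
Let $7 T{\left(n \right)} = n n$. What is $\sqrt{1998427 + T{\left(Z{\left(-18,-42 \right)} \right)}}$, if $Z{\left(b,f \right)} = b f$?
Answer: $5 \sqrt{83203} \approx 1442.2$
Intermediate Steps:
$T{\left(n \right)} = \frac{n^{2}}{7}$ ($T{\left(n \right)} = \frac{n n}{7} = \frac{n^{2}}{7}$)
$\sqrt{1998427 + T{\left(Z{\left(-18,-42 \right)} \right)}} = \sqrt{1998427 + \frac{\left(\left(-18\right) \left(-42\right)\right)^{2}}{7}} = \sqrt{1998427 + \frac{756^{2}}{7}} = \sqrt{1998427 + \frac{1}{7} \cdot 571536} = \sqrt{1998427 + 81648} = \sqrt{2080075} = 5 \sqrt{83203}$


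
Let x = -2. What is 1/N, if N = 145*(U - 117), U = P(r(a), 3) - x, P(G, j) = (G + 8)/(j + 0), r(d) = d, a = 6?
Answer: -3/47995 ≈ -6.2507e-5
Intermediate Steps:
P(G, j) = (8 + G)/j
U = 20/3 (U = (8 + 6)/3 - 1*(-2) = (1/3)*14 + 2 = 14/3 + 2 = 20/3 ≈ 6.6667)
N = -47995/3 (N = 145*(20/3 - 117) = 145*(-331/3) = -47995/3 ≈ -15998.)
1/N = 1/(-47995/3) = -3/47995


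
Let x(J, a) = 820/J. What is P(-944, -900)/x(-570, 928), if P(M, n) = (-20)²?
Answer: -11400/41 ≈ -278.05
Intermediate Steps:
P(M, n) = 400
P(-944, -900)/x(-570, 928) = 400/((820/(-570))) = 400/((820*(-1/570))) = 400/(-82/57) = 400*(-57/82) = -11400/41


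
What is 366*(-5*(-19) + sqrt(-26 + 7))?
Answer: 34770 + 366*I*sqrt(19) ≈ 34770.0 + 1595.4*I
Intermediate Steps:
366*(-5*(-19) + sqrt(-26 + 7)) = 366*(95 + sqrt(-19)) = 366*(95 + I*sqrt(19)) = 34770 + 366*I*sqrt(19)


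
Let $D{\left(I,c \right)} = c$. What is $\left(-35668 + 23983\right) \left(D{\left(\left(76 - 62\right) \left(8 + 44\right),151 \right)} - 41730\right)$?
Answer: $485850615$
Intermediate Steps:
$\left(-35668 + 23983\right) \left(D{\left(\left(76 - 62\right) \left(8 + 44\right),151 \right)} - 41730\right) = \left(-35668 + 23983\right) \left(151 - 41730\right) = \left(-11685\right) \left(-41579\right) = 485850615$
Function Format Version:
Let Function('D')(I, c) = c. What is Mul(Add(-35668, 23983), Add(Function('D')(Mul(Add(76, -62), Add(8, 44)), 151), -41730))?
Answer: 485850615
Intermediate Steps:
Mul(Add(-35668, 23983), Add(Function('D')(Mul(Add(76, -62), Add(8, 44)), 151), -41730)) = Mul(Add(-35668, 23983), Add(151, -41730)) = Mul(-11685, -41579) = 485850615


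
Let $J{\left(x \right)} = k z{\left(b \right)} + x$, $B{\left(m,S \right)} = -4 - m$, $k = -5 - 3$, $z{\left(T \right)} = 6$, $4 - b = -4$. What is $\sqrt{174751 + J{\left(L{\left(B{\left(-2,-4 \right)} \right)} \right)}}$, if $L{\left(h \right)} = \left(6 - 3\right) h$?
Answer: $\sqrt{174697} \approx 417.97$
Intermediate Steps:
$b = 8$ ($b = 4 - -4 = 4 + 4 = 8$)
$k = -8$ ($k = -5 - 3 = -8$)
$L{\left(h \right)} = 3 h$
$J{\left(x \right)} = -48 + x$ ($J{\left(x \right)} = \left(-8\right) 6 + x = -48 + x$)
$\sqrt{174751 + J{\left(L{\left(B{\left(-2,-4 \right)} \right)} \right)}} = \sqrt{174751 - \left(48 - 3 \left(-4 - -2\right)\right)} = \sqrt{174751 - \left(48 - 3 \left(-4 + 2\right)\right)} = \sqrt{174751 + \left(-48 + 3 \left(-2\right)\right)} = \sqrt{174751 - 54} = \sqrt{174697}$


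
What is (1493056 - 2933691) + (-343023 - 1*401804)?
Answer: -2185462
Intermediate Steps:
(1493056 - 2933691) + (-343023 - 1*401804) = -1440635 + (-343023 - 401804) = -1440635 - 744827 = -2185462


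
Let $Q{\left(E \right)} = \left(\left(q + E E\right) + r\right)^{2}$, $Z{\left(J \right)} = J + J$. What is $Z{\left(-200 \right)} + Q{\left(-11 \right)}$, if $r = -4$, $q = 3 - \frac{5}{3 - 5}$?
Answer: $\frac{58425}{4} \approx 14606.0$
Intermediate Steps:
$q = \frac{11}{2}$ ($q = 3 - \frac{5}{-2} = 3 - - \frac{5}{2} = 3 + \frac{5}{2} = \frac{11}{2} \approx 5.5$)
$Z{\left(J \right)} = 2 J$
$Q{\left(E \right)} = \left(\frac{3}{2} + E^{2}\right)^{2}$ ($Q{\left(E \right)} = \left(\left(\frac{11}{2} + E E\right) - 4\right)^{2} = \left(\left(\frac{11}{2} + E^{2}\right) - 4\right)^{2} = \left(\frac{3}{2} + E^{2}\right)^{2}$)
$Z{\left(-200 \right)} + Q{\left(-11 \right)} = 2 \left(-200\right) + \frac{\left(3 + 2 \left(-11\right)^{2}\right)^{2}}{4} = -400 + \frac{\left(3 + 2 \cdot 121\right)^{2}}{4} = -400 + \frac{\left(3 + 242\right)^{2}}{4} = -400 + \frac{245^{2}}{4} = -400 + \frac{1}{4} \cdot 60025 = -400 + \frac{60025}{4} = \frac{58425}{4}$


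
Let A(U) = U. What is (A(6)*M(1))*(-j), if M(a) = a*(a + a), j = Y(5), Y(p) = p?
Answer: -60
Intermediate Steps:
j = 5
M(a) = 2*a² (M(a) = a*(2*a) = 2*a²)
(A(6)*M(1))*(-j) = (6*(2*1²))*(-1*5) = (6*(2*1))*(-5) = (6*2)*(-5) = 12*(-5) = -60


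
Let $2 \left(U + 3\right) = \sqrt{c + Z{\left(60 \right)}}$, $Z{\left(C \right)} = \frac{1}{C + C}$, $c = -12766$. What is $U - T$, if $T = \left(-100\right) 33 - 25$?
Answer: $3322 + \frac{i \sqrt{45957570}}{120} \approx 3322.0 + 56.493 i$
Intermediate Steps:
$Z{\left(C \right)} = \frac{1}{2 C}$
$U = -3 + \frac{i \sqrt{45957570}}{120}$ ($U = -3 + \frac{\sqrt{-12766 + \frac{1}{2 \cdot 60}}}{2} = -3 + \frac{\sqrt{-12766 + \frac{1}{2} \cdot \frac{1}{60}}}{2} = -3 + \frac{\sqrt{-12766 + \frac{1}{120}}}{2} = -3 + \frac{\sqrt{- \frac{1531919}{120}}}{2} = -3 + \frac{\frac{1}{60} i \sqrt{45957570}}{2} = -3 + \frac{i \sqrt{45957570}}{120} \approx -3.0 + 56.493 i$)
$T = -3325$ ($T = -3300 - 25 = -3325$)
$U - T = \left(-3 + \frac{i \sqrt{45957570}}{120}\right) - -3325 = \left(-3 + \frac{i \sqrt{45957570}}{120}\right) + 3325 = 3322 + \frac{i \sqrt{45957570}}{120}$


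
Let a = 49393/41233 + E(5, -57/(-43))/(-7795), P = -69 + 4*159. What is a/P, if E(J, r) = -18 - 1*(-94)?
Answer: 18184987/8678103345 ≈ 0.0020955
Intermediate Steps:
E(J, r) = 76 (E(J, r) = -18 + 94 = 76)
P = 567 (P = -69 + 636 = 567)
a = 381884727/321411235 (a = 49393/41233 + 76/(-7795) = 49393*(1/41233) + 76*(-1/7795) = 49393/41233 - 76/7795 = 381884727/321411235 ≈ 1.1882)
a/P = (381884727/321411235)/567 = (381884727/321411235)*(1/567) = 18184987/8678103345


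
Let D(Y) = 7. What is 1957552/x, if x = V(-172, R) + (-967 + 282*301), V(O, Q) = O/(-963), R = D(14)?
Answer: 1885122576/80810317 ≈ 23.328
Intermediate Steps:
R = 7
V(O, Q) = -O/963 (V(O, Q) = O*(-1/963) = -O/963)
x = 80810317/963 (x = -1/963*(-172) + (-967 + 282*301) = 172/963 + (-967 + 84882) = 172/963 + 83915 = 80810317/963 ≈ 83915.)
1957552/x = 1957552/(80810317/963) = 1957552*(963/80810317) = 1885122576/80810317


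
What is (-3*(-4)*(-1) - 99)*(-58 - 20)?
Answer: 8658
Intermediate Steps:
(-3*(-4)*(-1) - 99)*(-58 - 20) = (12*(-1) - 99)*(-78) = (-12 - 99)*(-78) = -111*(-78) = 8658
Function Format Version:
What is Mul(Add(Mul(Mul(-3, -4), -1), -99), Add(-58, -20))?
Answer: 8658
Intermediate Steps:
Mul(Add(Mul(Mul(-3, -4), -1), -99), Add(-58, -20)) = Mul(Add(Mul(12, -1), -99), -78) = Mul(Add(-12, -99), -78) = Mul(-111, -78) = 8658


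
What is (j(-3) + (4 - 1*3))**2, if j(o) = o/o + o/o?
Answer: 9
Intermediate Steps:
j(o) = 2 (j(o) = 1 + 1 = 2)
(j(-3) + (4 - 1*3))**2 = (2 + (4 - 1*3))**2 = (2 + (4 - 3))**2 = (2 + 1)**2 = 3**2 = 9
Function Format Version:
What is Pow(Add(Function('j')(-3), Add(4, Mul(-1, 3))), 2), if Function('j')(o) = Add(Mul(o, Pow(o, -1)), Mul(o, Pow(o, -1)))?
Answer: 9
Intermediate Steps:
Function('j')(o) = 2 (Function('j')(o) = Add(1, 1) = 2)
Pow(Add(Function('j')(-3), Add(4, Mul(-1, 3))), 2) = Pow(Add(2, Add(4, Mul(-1, 3))), 2) = Pow(Add(2, Add(4, -3)), 2) = Pow(Add(2, 1), 2) = Pow(3, 2) = 9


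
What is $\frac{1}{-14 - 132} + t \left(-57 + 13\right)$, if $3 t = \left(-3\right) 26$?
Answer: $\frac{167023}{146} \approx 1144.0$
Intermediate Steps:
$t = -26$ ($t = \frac{\left(-3\right) 26}{3} = \frac{1}{3} \left(-78\right) = -26$)
$\frac{1}{-14 - 132} + t \left(-57 + 13\right) = \frac{1}{-14 - 132} - 26 \left(-57 + 13\right) = \frac{1}{-146} - -1144 = - \frac{1}{146} + 1144 = \frac{167023}{146}$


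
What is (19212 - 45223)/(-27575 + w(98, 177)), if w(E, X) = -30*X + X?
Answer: 703/884 ≈ 0.79525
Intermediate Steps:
w(E, X) = -29*X
(19212 - 45223)/(-27575 + w(98, 177)) = (19212 - 45223)/(-27575 - 29*177) = -26011/(-27575 - 5133) = -26011/(-32708) = -26011*(-1/32708) = 703/884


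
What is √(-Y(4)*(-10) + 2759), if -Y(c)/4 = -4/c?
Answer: 3*√311 ≈ 52.906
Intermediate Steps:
Y(c) = 16/c (Y(c) = -(-16)/c = 16/c)
√(-Y(4)*(-10) + 2759) = √(-16/4*(-10) + 2759) = √(-16*(¼)*(-10) + 2759) = √(-4*(-10) + 2759) = √(-1*(-40) + 2759) = √(40 + 2759) = √2799 = 3*√311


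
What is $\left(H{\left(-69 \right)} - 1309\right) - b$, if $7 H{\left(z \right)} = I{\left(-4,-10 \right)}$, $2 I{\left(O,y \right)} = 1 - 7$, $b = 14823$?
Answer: $- \frac{112927}{7} \approx -16132.0$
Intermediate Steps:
$I{\left(O,y \right)} = -3$ ($I{\left(O,y \right)} = \frac{1 - 7}{2} = \frac{1}{2} \left(-6\right) = -3$)
$H{\left(z \right)} = - \frac{3}{7}$ ($H{\left(z \right)} = \frac{1}{7} \left(-3\right) = - \frac{3}{7}$)
$\left(H{\left(-69 \right)} - 1309\right) - b = \left(- \frac{3}{7} - 1309\right) - 14823 = - \frac{9166}{7} - 14823 = - \frac{112927}{7}$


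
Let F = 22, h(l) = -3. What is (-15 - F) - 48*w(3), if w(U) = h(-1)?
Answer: 107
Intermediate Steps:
w(U) = -3
(-15 - F) - 48*w(3) = (-15 - 1*22) - 48*(-3) = (-15 - 22) + 144 = -37 + 144 = 107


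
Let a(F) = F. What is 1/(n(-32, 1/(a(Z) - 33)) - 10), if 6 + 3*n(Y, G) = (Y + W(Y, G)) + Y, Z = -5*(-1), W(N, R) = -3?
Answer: -3/103 ≈ -0.029126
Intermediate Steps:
Z = 5
n(Y, G) = -3 + 2*Y/3 (n(Y, G) = -2 + ((Y - 3) + Y)/3 = -2 + ((-3 + Y) + Y)/3 = -2 + (-3 + 2*Y)/3 = -2 + (-1 + 2*Y/3) = -3 + 2*Y/3)
1/(n(-32, 1/(a(Z) - 33)) - 10) = 1/((-3 + (⅔)*(-32)) - 10) = 1/((-3 - 64/3) - 10) = 1/(-73/3 - 10) = 1/(-103/3) = -3/103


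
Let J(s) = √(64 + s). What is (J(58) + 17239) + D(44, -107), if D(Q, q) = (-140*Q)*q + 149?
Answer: 676508 + √122 ≈ 6.7652e+5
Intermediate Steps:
D(Q, q) = 149 - 140*Q*q (D(Q, q) = -140*Q*q + 149 = 149 - 140*Q*q)
(J(58) + 17239) + D(44, -107) = (√(64 + 58) + 17239) + (149 - 140*44*(-107)) = (√122 + 17239) + (149 + 659120) = (17239 + √122) + 659269 = 676508 + √122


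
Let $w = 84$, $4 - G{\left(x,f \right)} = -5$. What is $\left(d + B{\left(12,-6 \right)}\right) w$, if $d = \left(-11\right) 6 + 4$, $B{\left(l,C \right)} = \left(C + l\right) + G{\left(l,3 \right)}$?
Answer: $-3948$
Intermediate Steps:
$G{\left(x,f \right)} = 9$ ($G{\left(x,f \right)} = 4 - -5 = 4 + 5 = 9$)
$B{\left(l,C \right)} = 9 + C + l$ ($B{\left(l,C \right)} = \left(C + l\right) + 9 = 9 + C + l$)
$d = -62$ ($d = -66 + 4 = -62$)
$\left(d + B{\left(12,-6 \right)}\right) w = \left(-62 + \left(9 - 6 + 12\right)\right) 84 = \left(-62 + 15\right) 84 = \left(-47\right) 84 = -3948$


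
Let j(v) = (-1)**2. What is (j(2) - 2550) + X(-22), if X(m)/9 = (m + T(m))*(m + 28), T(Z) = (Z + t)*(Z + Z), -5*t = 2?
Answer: 247427/5 ≈ 49485.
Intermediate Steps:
t = -2/5 (t = -1/5*2 = -2/5 ≈ -0.40000)
j(v) = 1
T(Z) = 2*Z*(-2/5 + Z) (T(Z) = (Z - 2/5)*(Z + Z) = (-2/5 + Z)*(2*Z) = 2*Z*(-2/5 + Z))
X(m) = 9*(28 + m)*(m + 2*m*(-2 + 5*m)/5) (X(m) = 9*((m + 2*m*(-2 + 5*m)/5)*(m + 28)) = 9*((m + 2*m*(-2 + 5*m)/5)*(28 + m)) = 9*((28 + m)*(m + 2*m*(-2 + 5*m)/5)) = 9*(28 + m)*(m + 2*m*(-2 + 5*m)/5))
(j(2) - 2550) + X(-22) = (1 - 2550) + (9/5)*(-22)*(28 + 10*(-22)**2 + 281*(-22)) = -2549 + (9/5)*(-22)*(28 + 10*484 - 6182) = -2549 + (9/5)*(-22)*(28 + 4840 - 6182) = -2549 + (9/5)*(-22)*(-1314) = -2549 + 260172/5 = 247427/5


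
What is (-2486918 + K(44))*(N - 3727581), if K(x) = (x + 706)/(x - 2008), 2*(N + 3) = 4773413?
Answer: 6549258300688505/1964 ≈ 3.3347e+12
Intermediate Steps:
N = 4773407/2 (N = -3 + (1/2)*4773413 = -3 + 4773413/2 = 4773407/2 ≈ 2.3867e+6)
K(x) = (706 + x)/(-2008 + x)
(-2486918 + K(44))*(N - 3727581) = (-2486918 + (706 + 44)/(-2008 + 44))*(4773407/2 - 3727581) = (-2486918 + 750/(-1964))*(-2681755/2) = (-2486918 - 1/1964*750)*(-2681755/2) = (-2486918 - 375/982)*(-2681755/2) = -2442153851/982*(-2681755/2) = 6549258300688505/1964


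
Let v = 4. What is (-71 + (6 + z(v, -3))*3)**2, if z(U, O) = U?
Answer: 1681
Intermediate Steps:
(-71 + (6 + z(v, -3))*3)**2 = (-71 + (6 + 4)*3)**2 = (-71 + 10*3)**2 = (-71 + 30)**2 = (-41)**2 = 1681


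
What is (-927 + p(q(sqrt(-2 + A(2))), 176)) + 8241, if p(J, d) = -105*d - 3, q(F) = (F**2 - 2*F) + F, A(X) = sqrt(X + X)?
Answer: -11169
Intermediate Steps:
A(X) = sqrt(2)*sqrt(X) (A(X) = sqrt(2*X) = sqrt(2)*sqrt(X))
q(F) = F**2 - F
p(J, d) = -3 - 105*d
(-927 + p(q(sqrt(-2 + A(2))), 176)) + 8241 = (-927 + (-3 - 105*176)) + 8241 = (-927 + (-3 - 18480)) + 8241 = (-927 - 18483) + 8241 = -19410 + 8241 = -11169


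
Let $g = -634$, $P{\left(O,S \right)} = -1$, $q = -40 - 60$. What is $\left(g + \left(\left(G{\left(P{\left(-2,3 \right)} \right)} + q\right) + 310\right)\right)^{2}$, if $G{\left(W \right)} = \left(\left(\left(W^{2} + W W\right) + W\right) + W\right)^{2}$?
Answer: $179776$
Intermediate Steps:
$q = -100$ ($q = -40 - 60 = -100$)
$G{\left(W \right)} = \left(2 W + 2 W^{2}\right)^{2}$ ($G{\left(W \right)} = \left(\left(\left(W^{2} + W^{2}\right) + W\right) + W\right)^{2} = \left(\left(2 W^{2} + W\right) + W\right)^{2} = \left(\left(W + 2 W^{2}\right) + W\right)^{2} = \left(2 W + 2 W^{2}\right)^{2}$)
$\left(g + \left(\left(G{\left(P{\left(-2,3 \right)} \right)} + q\right) + 310\right)\right)^{2} = \left(-634 + \left(\left(4 \left(-1\right)^{2} \left(1 - 1\right)^{2} - 100\right) + 310\right)\right)^{2} = \left(-634 + \left(\left(4 \cdot 1 \cdot 0^{2} - 100\right) + 310\right)\right)^{2} = \left(-634 + \left(\left(4 \cdot 1 \cdot 0 - 100\right) + 310\right)\right)^{2} = \left(-634 + \left(\left(0 - 100\right) + 310\right)\right)^{2} = \left(-634 + \left(-100 + 310\right)\right)^{2} = \left(-634 + 210\right)^{2} = \left(-424\right)^{2} = 179776$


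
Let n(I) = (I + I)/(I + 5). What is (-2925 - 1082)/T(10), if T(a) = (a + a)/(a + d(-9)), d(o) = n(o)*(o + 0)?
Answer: 244427/40 ≈ 6110.7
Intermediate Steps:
n(I) = 2*I/(5 + I) (n(I) = (2*I)/(5 + I) = 2*I/(5 + I))
d(o) = 2*o²/(5 + o) (d(o) = (2*o/(5 + o))*(o + 0) = (2*o/(5 + o))*o = 2*o²/(5 + o))
T(a) = 2*a/(-81/2 + a) (T(a) = (a + a)/(a + 2*(-9)²/(5 - 9)) = (2*a)/(a + 2*81/(-4)) = (2*a)/(a + 2*81*(-¼)) = (2*a)/(a - 81/2) = (2*a)/(-81/2 + a) = 2*a/(-81/2 + a))
(-2925 - 1082)/T(10) = (-2925 - 1082)/((4*10/(-81 + 2*10))) = -4007/(4*10/(-81 + 20)) = -4007/(4*10/(-61)) = -4007/(4*10*(-1/61)) = -4007/(-40/61) = -4007*(-61/40) = 244427/40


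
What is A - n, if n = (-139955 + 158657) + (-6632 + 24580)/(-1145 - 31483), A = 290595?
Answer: 2217835688/8157 ≈ 2.7189e+5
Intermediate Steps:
n = 152547727/8157 (n = 18702 + 17948/(-32628) = 18702 + 17948*(-1/32628) = 18702 - 4487/8157 = 152547727/8157 ≈ 18701.)
A - n = 290595 - 1*152547727/8157 = 290595 - 152547727/8157 = 2217835688/8157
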